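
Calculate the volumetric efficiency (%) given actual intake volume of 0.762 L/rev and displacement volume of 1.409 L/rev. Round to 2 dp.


eta_v = (V_actual / V_disp) * 100
Ratio = 0.762 / 1.409 = 0.5408
eta_v = 0.5408 * 100 = 54.08%


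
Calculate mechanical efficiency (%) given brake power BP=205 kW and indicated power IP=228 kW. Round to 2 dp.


eta_mech = (BP / IP) * 100
Ratio = 205 / 228 = 0.8991
eta_mech = 0.8991 * 100 = 89.91%


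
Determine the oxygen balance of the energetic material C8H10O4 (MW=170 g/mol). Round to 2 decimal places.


OB = -1600 * (2C + H/2 - O) / MW
Inner = 2*8 + 10/2 - 4 = 17.00
OB = -1600 * 17.00 / 170 = -160.00%


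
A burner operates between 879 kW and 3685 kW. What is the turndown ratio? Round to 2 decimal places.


TDR = Q_max / Q_min
TDR = 3685 / 879 = 4.19


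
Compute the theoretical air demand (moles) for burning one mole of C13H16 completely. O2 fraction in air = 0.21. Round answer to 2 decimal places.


Balanced combustion: C13H16 + 17 O2 -> 13 CO2 + 8 H2O
O2 needed = C + H/4 = 13 + 16/4 = 17.00 moles
Air moles = O2 / 0.21 = 17.00 / 0.21 = 80.95 moles air


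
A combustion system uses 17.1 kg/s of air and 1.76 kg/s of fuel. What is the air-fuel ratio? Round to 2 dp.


AFR = m_air / m_fuel
AFR = 17.1 / 1.76 = 9.72


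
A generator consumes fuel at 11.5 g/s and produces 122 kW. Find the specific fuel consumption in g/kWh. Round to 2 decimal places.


SFC = (mf / BP) * 3600
Rate = 11.5 / 122 = 0.094262 g/(s*kW)
SFC = 0.094262 * 3600 = 339.34 g/kWh


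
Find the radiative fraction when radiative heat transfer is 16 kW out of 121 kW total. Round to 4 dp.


f_rad = Q_rad / Q_total
f_rad = 16 / 121 = 0.1322


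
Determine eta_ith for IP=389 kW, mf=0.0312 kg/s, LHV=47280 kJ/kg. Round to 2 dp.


eta_ith = (IP / (mf * LHV)) * 100
Denominator = 0.0312 * 47280 = 1475.1360 kW
eta_ith = (389 / 1475.1360) * 100 = 26.37%


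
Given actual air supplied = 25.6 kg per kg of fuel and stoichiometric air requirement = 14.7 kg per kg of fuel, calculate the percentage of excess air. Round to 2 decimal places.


Excess air = actual - stoichiometric = 25.6 - 14.7 = 10.90 kg/kg fuel
Excess air % = (excess / stoich) * 100 = (10.90 / 14.7) * 100 = 74.15%


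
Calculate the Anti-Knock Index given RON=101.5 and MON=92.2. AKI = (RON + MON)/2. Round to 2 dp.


AKI = (RON + MON) / 2
AKI = (101.5 + 92.2) / 2
AKI = 193.7 / 2 = 96.85


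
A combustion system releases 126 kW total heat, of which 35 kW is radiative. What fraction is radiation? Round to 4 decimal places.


f_rad = Q_rad / Q_total
f_rad = 35 / 126 = 0.2778


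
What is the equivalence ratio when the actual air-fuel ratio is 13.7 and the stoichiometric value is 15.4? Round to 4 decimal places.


phi = AFR_stoich / AFR_actual
phi = 15.4 / 13.7 = 1.1241


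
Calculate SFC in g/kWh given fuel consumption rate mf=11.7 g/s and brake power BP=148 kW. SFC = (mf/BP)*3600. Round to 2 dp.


SFC = (mf / BP) * 3600
Rate = 11.7 / 148 = 0.079054 g/(s*kW)
SFC = 0.079054 * 3600 = 284.59 g/kWh


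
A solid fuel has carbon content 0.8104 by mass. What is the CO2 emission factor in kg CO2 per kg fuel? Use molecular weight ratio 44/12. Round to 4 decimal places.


EF = C_frac * (M_CO2 / M_C)
EF = 0.8104 * (44/12)
EF = 0.8104 * 3.666667 = 2.9715 kg_CO2/kg_fuel


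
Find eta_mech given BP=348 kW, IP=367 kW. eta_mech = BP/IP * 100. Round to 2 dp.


eta_mech = (BP / IP) * 100
Ratio = 348 / 367 = 0.9482
eta_mech = 0.9482 * 100 = 94.82%


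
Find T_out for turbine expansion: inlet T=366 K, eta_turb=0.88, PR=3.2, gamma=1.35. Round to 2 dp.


T_out = T_in * (1 - eta * (1 - PR^(-(gamma-1)/gamma)))
Exponent = -(1.35-1)/1.35 = -0.25925926
PR^exp = 3.2^(-0.25925926) = 0.73966521
Factor = 1 - 0.88*(1 - 0.73966521) = 0.77090538
T_out = 366 * 0.77090538 = 282.15 K


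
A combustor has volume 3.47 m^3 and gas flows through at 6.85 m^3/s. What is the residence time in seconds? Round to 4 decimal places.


tau = V / Q_flow
tau = 3.47 / 6.85 = 0.5066 s


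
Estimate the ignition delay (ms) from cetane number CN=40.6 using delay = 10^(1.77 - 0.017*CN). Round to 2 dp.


delay = 10^(1.77 - 0.017*CN)
Exponent = 1.77 - 0.017*40.6 = 1.0798
delay = 10^1.0798 = 12.02 ms


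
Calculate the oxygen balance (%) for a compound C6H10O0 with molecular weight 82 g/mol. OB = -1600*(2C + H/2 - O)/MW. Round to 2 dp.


OB = -1600 * (2C + H/2 - O) / MW
Inner = 2*6 + 10/2 - 0 = 17.00
OB = -1600 * 17.00 / 82 = -331.71%


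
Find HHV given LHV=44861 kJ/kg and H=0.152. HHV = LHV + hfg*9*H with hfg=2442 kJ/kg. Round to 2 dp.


HHV = LHV + hfg * 9 * H
Water addition = 2442 * 9 * 0.152 = 3340.656 kJ/kg
HHV = 44861 + 3340.656 = 48201.66 kJ/kg


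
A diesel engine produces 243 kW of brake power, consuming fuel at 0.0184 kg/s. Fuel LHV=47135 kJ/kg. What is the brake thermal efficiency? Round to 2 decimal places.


eta_BTE = (BP / (mf * LHV)) * 100
Denominator = 0.0184 * 47135 = 867.2840 kW
eta_BTE = (243 / 867.2840) * 100 = 28.02%


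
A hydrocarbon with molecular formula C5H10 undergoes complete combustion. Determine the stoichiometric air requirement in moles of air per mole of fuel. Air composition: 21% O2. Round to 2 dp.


Balanced combustion: C5H10 + 7.5 O2 -> 5 CO2 + 5 H2O
O2 needed = C + H/4 = 5 + 10/4 = 7.50 moles
Air moles = O2 / 0.21 = 7.50 / 0.21 = 35.71 moles air


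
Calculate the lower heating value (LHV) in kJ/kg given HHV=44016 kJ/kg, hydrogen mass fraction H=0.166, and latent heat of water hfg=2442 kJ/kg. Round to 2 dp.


LHV = HHV - hfg * 9 * H
Water correction = 2442 * 9 * 0.166 = 3648.348 kJ/kg
LHV = 44016 - 3648.348 = 40367.65 kJ/kg


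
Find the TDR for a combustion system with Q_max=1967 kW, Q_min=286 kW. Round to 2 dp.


TDR = Q_max / Q_min
TDR = 1967 / 286 = 6.88


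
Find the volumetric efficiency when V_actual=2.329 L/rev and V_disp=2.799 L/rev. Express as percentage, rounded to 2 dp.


eta_v = (V_actual / V_disp) * 100
Ratio = 2.329 / 2.799 = 0.8321
eta_v = 0.8321 * 100 = 83.21%


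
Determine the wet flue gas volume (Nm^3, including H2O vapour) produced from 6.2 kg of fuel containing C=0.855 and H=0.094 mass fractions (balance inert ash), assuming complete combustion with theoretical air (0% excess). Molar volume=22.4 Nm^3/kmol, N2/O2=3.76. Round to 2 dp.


Per kg fuel: CO2 = (C/12 kmol)*22.4 = (0.855/12)*22.4 = 1.59600 Nm^3
Per kg fuel: H2O = (H/2 kmol)*22.4 = (0.094/2)*22.4 = 1.05280 Nm^3
O2 needed per kg fuel = C/12 + H/4 = 0.855/12 + 0.094/4 = 0.09475000 kmol
Per kg fuel: N2 = O2*3.76*22.4 = 0.09475000*3.76*22.4 = 7.98022 Nm^3
Total per kg = 1.59600 + 1.05280 + 7.98022 = 10.62902 Nm^3
Total = 10.62902 * 6.2 = 65.90 Nm^3


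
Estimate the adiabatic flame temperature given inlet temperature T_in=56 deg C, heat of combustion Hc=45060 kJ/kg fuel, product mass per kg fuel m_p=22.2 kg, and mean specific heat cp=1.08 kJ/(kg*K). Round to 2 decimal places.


T_ad = T_in + Hc / (m_p * cp)
Denominator = 22.2 * 1.08 = 23.9760
Temperature rise = 45060 / 23.9760 = 1879.38 K
T_ad = 56 + 1879.38 = 1935.38 deg C


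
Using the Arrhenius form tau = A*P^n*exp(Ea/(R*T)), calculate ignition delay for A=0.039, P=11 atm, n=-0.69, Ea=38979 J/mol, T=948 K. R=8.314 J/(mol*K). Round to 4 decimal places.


tau = A * P^n * exp(Ea/(R*T))
P^n = 11^(-0.69) = 0.19117850
Ea/(R*T) = 38979/(8.314*948) = 4.945524
exp(Ea/(R*T)) = 140.544512
tau = 0.039 * 0.19117850 * 140.544512 = 1.0479 ms


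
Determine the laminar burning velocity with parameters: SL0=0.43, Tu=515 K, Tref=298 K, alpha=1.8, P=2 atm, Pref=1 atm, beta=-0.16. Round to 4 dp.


SL = SL0 * (Tu/Tref)^alpha * (P/Pref)^beta
T ratio = 515/298 = 1.72818792
(T ratio)^alpha = 1.72818792^1.8 = 2.677095
(P/Pref)^beta = 2^(-0.16) = 0.895025
SL = 0.43 * 2.677095 * 0.895025 = 1.0303 m/s


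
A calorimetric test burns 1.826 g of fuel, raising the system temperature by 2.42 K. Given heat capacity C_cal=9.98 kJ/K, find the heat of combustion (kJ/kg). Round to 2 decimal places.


Hc = C_cal * delta_T / m_fuel
Q_released = 9.98 * 2.42 = 24.1516 kJ
m_fuel = 1.826 g = 1.826/1000 kg = 0.001826 kg
Hc = 24.1516 / 0.001826 = 13226.51 kJ/kg


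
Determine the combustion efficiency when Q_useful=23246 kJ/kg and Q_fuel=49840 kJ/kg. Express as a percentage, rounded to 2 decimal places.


Efficiency = (Q_useful / Q_fuel) * 100
Efficiency = (23246 / 49840) * 100
Efficiency = 0.4664 * 100 = 46.64%


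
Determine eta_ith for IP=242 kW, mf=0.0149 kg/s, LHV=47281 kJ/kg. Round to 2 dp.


eta_ith = (IP / (mf * LHV)) * 100
Denominator = 0.0149 * 47281 = 704.4869 kW
eta_ith = (242 / 704.4869) * 100 = 34.35%


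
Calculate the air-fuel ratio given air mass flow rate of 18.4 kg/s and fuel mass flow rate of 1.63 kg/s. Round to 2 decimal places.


AFR = m_air / m_fuel
AFR = 18.4 / 1.63 = 11.29


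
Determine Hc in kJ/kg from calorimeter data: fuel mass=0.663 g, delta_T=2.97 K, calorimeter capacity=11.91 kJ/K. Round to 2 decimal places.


Hc = C_cal * delta_T / m_fuel
Q_released = 11.91 * 2.97 = 35.3727 kJ
m_fuel = 0.663 g = 0.663/1000 kg = 0.000663 kg
Hc = 35.3727 / 0.000663 = 53352.49 kJ/kg


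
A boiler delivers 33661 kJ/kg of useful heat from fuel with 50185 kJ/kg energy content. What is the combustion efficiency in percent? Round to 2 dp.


Efficiency = (Q_useful / Q_fuel) * 100
Efficiency = (33661 / 50185) * 100
Efficiency = 0.6707 * 100 = 67.07%


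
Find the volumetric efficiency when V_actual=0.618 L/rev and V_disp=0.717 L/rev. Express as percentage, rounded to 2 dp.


eta_v = (V_actual / V_disp) * 100
Ratio = 0.618 / 0.717 = 0.8619
eta_v = 0.8619 * 100 = 86.19%


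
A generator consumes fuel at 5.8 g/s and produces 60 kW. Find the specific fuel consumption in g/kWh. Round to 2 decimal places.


SFC = (mf / BP) * 3600
Rate = 5.8 / 60 = 0.096667 g/(s*kW)
SFC = 0.096667 * 3600 = 348.00 g/kWh


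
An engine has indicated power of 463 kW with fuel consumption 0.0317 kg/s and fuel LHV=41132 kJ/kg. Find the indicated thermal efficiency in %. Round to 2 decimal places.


eta_ith = (IP / (mf * LHV)) * 100
Denominator = 0.0317 * 41132 = 1303.8844 kW
eta_ith = (463 / 1303.8844) * 100 = 35.51%


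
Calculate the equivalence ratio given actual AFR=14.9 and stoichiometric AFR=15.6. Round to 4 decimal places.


phi = AFR_stoich / AFR_actual
phi = 15.6 / 14.9 = 1.0470


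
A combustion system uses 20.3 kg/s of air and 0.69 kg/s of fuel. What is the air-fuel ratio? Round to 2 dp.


AFR = m_air / m_fuel
AFR = 20.3 / 0.69 = 29.42


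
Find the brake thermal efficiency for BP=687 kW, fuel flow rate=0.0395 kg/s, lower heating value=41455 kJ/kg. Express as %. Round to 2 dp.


eta_BTE = (BP / (mf * LHV)) * 100
Denominator = 0.0395 * 41455 = 1637.4725 kW
eta_BTE = (687 / 1637.4725) * 100 = 41.95%


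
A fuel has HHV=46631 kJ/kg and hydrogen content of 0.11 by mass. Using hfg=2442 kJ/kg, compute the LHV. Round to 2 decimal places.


LHV = HHV - hfg * 9 * H
Water correction = 2442 * 9 * 0.11 = 2417.580 kJ/kg
LHV = 46631 - 2417.580 = 44213.42 kJ/kg


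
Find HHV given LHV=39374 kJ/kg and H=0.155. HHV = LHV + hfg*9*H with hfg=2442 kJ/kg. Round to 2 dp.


HHV = LHV + hfg * 9 * H
Water addition = 2442 * 9 * 0.155 = 3406.590 kJ/kg
HHV = 39374 + 3406.590 = 42780.59 kJ/kg


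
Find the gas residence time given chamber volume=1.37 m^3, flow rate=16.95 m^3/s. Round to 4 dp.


tau = V / Q_flow
tau = 1.37 / 16.95 = 0.0808 s


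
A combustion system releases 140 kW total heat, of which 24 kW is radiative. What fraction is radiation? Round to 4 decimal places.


f_rad = Q_rad / Q_total
f_rad = 24 / 140 = 0.1714


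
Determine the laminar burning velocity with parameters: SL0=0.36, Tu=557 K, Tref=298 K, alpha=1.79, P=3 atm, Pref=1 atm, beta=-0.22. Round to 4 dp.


SL = SL0 * (Tu/Tref)^alpha * (P/Pref)^beta
T ratio = 557/298 = 1.86912752
(T ratio)^alpha = 1.86912752^1.79 = 3.063611
(P/Pref)^beta = 3^(-0.22) = 0.785296
SL = 0.36 * 3.063611 * 0.785296 = 0.8661 m/s


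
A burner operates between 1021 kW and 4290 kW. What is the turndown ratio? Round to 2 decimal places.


TDR = Q_max / Q_min
TDR = 4290 / 1021 = 4.20


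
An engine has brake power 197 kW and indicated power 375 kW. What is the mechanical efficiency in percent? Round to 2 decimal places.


eta_mech = (BP / IP) * 100
Ratio = 197 / 375 = 0.5253
eta_mech = 0.5253 * 100 = 52.53%


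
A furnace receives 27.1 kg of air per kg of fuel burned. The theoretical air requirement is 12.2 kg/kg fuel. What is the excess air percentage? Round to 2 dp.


Excess air = actual - stoichiometric = 27.1 - 12.2 = 14.90 kg/kg fuel
Excess air % = (excess / stoich) * 100 = (14.90 / 12.2) * 100 = 122.13%


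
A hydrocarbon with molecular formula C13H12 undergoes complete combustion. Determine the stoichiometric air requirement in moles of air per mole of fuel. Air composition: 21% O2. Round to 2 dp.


Balanced combustion: C13H12 + 16 O2 -> 13 CO2 + 6 H2O
O2 needed = C + H/4 = 13 + 12/4 = 16.00 moles
Air moles = O2 / 0.21 = 16.00 / 0.21 = 76.19 moles air


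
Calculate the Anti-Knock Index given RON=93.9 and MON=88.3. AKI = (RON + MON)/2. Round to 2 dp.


AKI = (RON + MON) / 2
AKI = (93.9 + 88.3) / 2
AKI = 182.2 / 2 = 91.10


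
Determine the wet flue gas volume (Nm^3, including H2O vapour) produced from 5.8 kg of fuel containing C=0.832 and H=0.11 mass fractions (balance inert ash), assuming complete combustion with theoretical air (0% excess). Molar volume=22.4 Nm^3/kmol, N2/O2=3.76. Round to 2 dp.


Per kg fuel: CO2 = (C/12 kmol)*22.4 = (0.832/12)*22.4 = 1.55307 Nm^3
Per kg fuel: H2O = (H/2 kmol)*22.4 = (0.11/2)*22.4 = 1.23200 Nm^3
O2 needed per kg fuel = C/12 + H/4 = 0.832/12 + 0.11/4 = 0.09683333 kmol
Per kg fuel: N2 = O2*3.76*22.4 = 0.09683333*3.76*22.4 = 8.15569 Nm^3
Total per kg = 1.55307 + 1.23200 + 8.15569 = 10.94076 Nm^3
Total = 10.94076 * 5.8 = 63.46 Nm^3


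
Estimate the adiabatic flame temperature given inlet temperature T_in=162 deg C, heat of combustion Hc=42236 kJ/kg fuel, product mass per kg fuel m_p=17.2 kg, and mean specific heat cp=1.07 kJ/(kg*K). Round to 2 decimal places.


T_ad = T_in + Hc / (m_p * cp)
Denominator = 17.2 * 1.07 = 18.4040
Temperature rise = 42236 / 18.4040 = 2294.94 K
T_ad = 162 + 2294.94 = 2456.94 deg C


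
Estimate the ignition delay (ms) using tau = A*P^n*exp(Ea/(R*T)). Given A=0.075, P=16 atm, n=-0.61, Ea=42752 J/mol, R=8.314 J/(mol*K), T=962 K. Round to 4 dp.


tau = A * P^n * exp(Ea/(R*T))
P^n = 16^(-0.61) = 0.18428365
Ea/(R*T) = 42752/(8.314*962) = 5.345291
exp(Ea/(R*T)) = 209.618851
tau = 0.075 * 0.18428365 * 209.618851 = 2.8972 ms


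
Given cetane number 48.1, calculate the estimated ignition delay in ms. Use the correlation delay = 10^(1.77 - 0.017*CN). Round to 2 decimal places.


delay = 10^(1.77 - 0.017*CN)
Exponent = 1.77 - 0.017*48.1 = 0.9523
delay = 10^0.9523 = 8.96 ms


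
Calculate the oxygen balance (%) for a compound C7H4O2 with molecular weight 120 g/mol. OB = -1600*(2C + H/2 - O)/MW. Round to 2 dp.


OB = -1600 * (2C + H/2 - O) / MW
Inner = 2*7 + 4/2 - 2 = 14.00
OB = -1600 * 14.00 / 120 = -186.67%


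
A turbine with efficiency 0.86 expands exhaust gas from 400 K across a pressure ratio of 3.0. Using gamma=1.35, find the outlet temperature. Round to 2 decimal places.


T_out = T_in * (1 - eta * (1 - PR^(-(gamma-1)/gamma)))
Exponent = -(1.35-1)/1.35 = -0.25925926
PR^exp = 3.0^(-0.25925926) = 0.75214556
Factor = 1 - 0.86*(1 - 0.75214556) = 0.78684518
T_out = 400 * 0.78684518 = 314.74 K


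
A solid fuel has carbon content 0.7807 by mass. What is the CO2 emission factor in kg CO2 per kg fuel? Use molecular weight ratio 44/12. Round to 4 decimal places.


EF = C_frac * (M_CO2 / M_C)
EF = 0.7807 * (44/12)
EF = 0.7807 * 3.666667 = 2.8626 kg_CO2/kg_fuel


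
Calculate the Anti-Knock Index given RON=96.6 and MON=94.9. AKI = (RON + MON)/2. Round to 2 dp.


AKI = (RON + MON) / 2
AKI = (96.6 + 94.9) / 2
AKI = 191.5 / 2 = 95.75


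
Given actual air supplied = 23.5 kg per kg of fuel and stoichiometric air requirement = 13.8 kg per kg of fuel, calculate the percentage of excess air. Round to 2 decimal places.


Excess air = actual - stoichiometric = 23.5 - 13.8 = 9.70 kg/kg fuel
Excess air % = (excess / stoich) * 100 = (9.70 / 13.8) * 100 = 70.29%


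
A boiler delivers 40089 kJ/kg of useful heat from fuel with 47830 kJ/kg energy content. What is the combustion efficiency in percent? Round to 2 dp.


Efficiency = (Q_useful / Q_fuel) * 100
Efficiency = (40089 / 47830) * 100
Efficiency = 0.8382 * 100 = 83.82%


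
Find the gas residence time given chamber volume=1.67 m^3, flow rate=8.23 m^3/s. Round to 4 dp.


tau = V / Q_flow
tau = 1.67 / 8.23 = 0.2029 s


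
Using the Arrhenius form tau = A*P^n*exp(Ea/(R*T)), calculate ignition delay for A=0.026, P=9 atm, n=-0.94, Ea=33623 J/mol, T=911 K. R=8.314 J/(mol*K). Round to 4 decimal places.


tau = A * P^n * exp(Ea/(R*T))
P^n = 9^(-0.94) = 0.12676870
Ea/(R*T) = 33623/(8.314*911) = 4.439234
exp(Ea/(R*T)) = 84.710051
tau = 0.026 * 0.12676870 * 84.710051 = 0.2792 ms


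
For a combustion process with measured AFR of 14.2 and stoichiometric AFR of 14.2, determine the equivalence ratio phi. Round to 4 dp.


phi = AFR_stoich / AFR_actual
phi = 14.2 / 14.2 = 1.0000


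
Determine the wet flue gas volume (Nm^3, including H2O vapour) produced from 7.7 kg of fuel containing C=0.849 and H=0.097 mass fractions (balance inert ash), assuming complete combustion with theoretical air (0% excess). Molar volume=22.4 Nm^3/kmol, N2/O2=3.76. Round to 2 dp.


Per kg fuel: CO2 = (C/12 kmol)*22.4 = (0.849/12)*22.4 = 1.58480 Nm^3
Per kg fuel: H2O = (H/2 kmol)*22.4 = (0.097/2)*22.4 = 1.08640 Nm^3
O2 needed per kg fuel = C/12 + H/4 = 0.849/12 + 0.097/4 = 0.09500000 kmol
Per kg fuel: N2 = O2*3.76*22.4 = 0.09500000*3.76*22.4 = 8.00128 Nm^3
Total per kg = 1.58480 + 1.08640 + 8.00128 = 10.67248 Nm^3
Total = 10.67248 * 7.7 = 82.18 Nm^3


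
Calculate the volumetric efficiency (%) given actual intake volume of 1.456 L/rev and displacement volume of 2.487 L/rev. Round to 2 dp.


eta_v = (V_actual / V_disp) * 100
Ratio = 1.456 / 2.487 = 0.5854
eta_v = 0.5854 * 100 = 58.54%


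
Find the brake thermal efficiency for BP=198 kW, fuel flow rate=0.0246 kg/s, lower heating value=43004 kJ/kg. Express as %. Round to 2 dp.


eta_BTE = (BP / (mf * LHV)) * 100
Denominator = 0.0246 * 43004 = 1057.8984 kW
eta_BTE = (198 / 1057.8984) * 100 = 18.72%


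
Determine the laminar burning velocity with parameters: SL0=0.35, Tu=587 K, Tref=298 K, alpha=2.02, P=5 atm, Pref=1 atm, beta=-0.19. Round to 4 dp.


SL = SL0 * (Tu/Tref)^alpha * (P/Pref)^beta
T ratio = 587/298 = 1.96979866
(T ratio)^alpha = 1.96979866^2.02 = 3.933074
(P/Pref)^beta = 5^(-0.19) = 0.736539
SL = 0.35 * 3.933074 * 0.736539 = 1.0139 m/s


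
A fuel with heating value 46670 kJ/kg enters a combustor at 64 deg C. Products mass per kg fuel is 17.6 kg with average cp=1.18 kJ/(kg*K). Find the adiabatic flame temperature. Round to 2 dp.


T_ad = T_in + Hc / (m_p * cp)
Denominator = 17.6 * 1.18 = 20.7680
Temperature rise = 46670 / 20.7680 = 2247.21 K
T_ad = 64 + 2247.21 = 2311.21 deg C


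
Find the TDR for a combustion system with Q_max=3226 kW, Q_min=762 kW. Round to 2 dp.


TDR = Q_max / Q_min
TDR = 3226 / 762 = 4.23


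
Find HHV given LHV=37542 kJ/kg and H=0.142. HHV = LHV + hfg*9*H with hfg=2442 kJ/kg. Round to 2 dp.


HHV = LHV + hfg * 9 * H
Water addition = 2442 * 9 * 0.142 = 3120.876 kJ/kg
HHV = 37542 + 3120.876 = 40662.88 kJ/kg


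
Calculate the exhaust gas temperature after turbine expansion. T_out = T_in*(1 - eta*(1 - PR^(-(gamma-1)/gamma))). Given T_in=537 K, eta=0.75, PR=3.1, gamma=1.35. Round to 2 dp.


T_out = T_in * (1 - eta * (1 - PR^(-(gamma-1)/gamma)))
Exponent = -(1.35-1)/1.35 = -0.25925926
PR^exp = 3.1^(-0.25925926) = 0.74577862
Factor = 1 - 0.75*(1 - 0.74577862) = 0.80933397
T_out = 537 * 0.80933397 = 434.61 K


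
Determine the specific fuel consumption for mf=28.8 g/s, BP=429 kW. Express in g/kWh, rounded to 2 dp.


SFC = (mf / BP) * 3600
Rate = 28.8 / 429 = 0.067133 g/(s*kW)
SFC = 0.067133 * 3600 = 241.68 g/kWh


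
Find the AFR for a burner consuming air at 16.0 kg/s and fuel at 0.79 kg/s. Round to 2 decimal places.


AFR = m_air / m_fuel
AFR = 16.0 / 0.79 = 20.25


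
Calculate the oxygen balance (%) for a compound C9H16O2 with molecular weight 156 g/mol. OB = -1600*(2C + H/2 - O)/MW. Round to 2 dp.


OB = -1600 * (2C + H/2 - O) / MW
Inner = 2*9 + 16/2 - 2 = 24.00
OB = -1600 * 24.00 / 156 = -246.15%


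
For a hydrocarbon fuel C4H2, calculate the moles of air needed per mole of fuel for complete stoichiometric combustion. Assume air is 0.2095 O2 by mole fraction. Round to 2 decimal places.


Balanced combustion: C4H2 + 4.5 O2 -> 4 CO2 + 1 H2O
O2 needed = C + H/4 = 4 + 2/4 = 4.50 moles
Air moles = O2 / 0.2095 = 4.50 / 0.2095 = 21.48 moles air


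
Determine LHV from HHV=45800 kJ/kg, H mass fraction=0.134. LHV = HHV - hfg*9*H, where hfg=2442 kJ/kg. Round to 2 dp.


LHV = HHV - hfg * 9 * H
Water correction = 2442 * 9 * 0.134 = 2945.052 kJ/kg
LHV = 45800 - 2945.052 = 42854.95 kJ/kg


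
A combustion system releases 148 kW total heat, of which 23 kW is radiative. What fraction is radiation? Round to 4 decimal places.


f_rad = Q_rad / Q_total
f_rad = 23 / 148 = 0.1554


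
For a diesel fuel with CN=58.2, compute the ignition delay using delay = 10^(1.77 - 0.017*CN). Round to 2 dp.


delay = 10^(1.77 - 0.017*CN)
Exponent = 1.77 - 0.017*58.2 = 0.7806
delay = 10^0.7806 = 6.03 ms


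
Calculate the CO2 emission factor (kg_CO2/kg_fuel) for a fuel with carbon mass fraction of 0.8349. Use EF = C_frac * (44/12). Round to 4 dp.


EF = C_frac * (M_CO2 / M_C)
EF = 0.8349 * (44/12)
EF = 0.8349 * 3.666667 = 3.0613 kg_CO2/kg_fuel


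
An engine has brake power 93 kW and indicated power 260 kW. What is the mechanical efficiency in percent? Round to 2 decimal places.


eta_mech = (BP / IP) * 100
Ratio = 93 / 260 = 0.3577
eta_mech = 0.3577 * 100 = 35.77%


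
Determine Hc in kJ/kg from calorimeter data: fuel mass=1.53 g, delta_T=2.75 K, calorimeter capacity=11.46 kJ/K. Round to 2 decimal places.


Hc = C_cal * delta_T / m_fuel
Q_released = 11.46 * 2.75 = 31.5150 kJ
m_fuel = 1.53 g = 1.53/1000 kg = 0.001530 kg
Hc = 31.5150 / 0.001530 = 20598.04 kJ/kg


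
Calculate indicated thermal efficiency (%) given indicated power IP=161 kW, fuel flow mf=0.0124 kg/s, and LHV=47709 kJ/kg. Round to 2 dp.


eta_ith = (IP / (mf * LHV)) * 100
Denominator = 0.0124 * 47709 = 591.5916 kW
eta_ith = (161 / 591.5916) * 100 = 27.21%


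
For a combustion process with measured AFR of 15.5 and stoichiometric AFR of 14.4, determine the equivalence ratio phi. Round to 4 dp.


phi = AFR_stoich / AFR_actual
phi = 14.4 / 15.5 = 0.9290


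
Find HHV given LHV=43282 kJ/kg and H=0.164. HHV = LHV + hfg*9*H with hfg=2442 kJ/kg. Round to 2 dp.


HHV = LHV + hfg * 9 * H
Water addition = 2442 * 9 * 0.164 = 3604.392 kJ/kg
HHV = 43282 + 3604.392 = 46886.39 kJ/kg


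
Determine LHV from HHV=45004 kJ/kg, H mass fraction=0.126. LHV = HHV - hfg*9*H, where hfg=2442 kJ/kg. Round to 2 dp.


LHV = HHV - hfg * 9 * H
Water correction = 2442 * 9 * 0.126 = 2769.228 kJ/kg
LHV = 45004 - 2769.228 = 42234.77 kJ/kg


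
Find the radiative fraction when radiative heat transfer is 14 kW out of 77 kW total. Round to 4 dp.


f_rad = Q_rad / Q_total
f_rad = 14 / 77 = 0.1818


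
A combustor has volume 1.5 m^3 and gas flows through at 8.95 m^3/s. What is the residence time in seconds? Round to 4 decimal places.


tau = V / Q_flow
tau = 1.5 / 8.95 = 0.1676 s


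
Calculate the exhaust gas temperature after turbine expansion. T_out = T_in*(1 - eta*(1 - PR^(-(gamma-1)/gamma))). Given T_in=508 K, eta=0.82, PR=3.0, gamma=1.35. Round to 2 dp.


T_out = T_in * (1 - eta * (1 - PR^(-(gamma-1)/gamma)))
Exponent = -(1.35-1)/1.35 = -0.25925926
PR^exp = 3.0^(-0.25925926) = 0.75214556
Factor = 1 - 0.82*(1 - 0.75214556) = 0.79675936
T_out = 508 * 0.79675936 = 404.75 K


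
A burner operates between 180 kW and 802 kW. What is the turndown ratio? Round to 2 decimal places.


TDR = Q_max / Q_min
TDR = 802 / 180 = 4.46


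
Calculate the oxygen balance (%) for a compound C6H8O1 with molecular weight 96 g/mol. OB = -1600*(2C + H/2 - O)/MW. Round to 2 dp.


OB = -1600 * (2C + H/2 - O) / MW
Inner = 2*6 + 8/2 - 1 = 15.00
OB = -1600 * 15.00 / 96 = -250.00%


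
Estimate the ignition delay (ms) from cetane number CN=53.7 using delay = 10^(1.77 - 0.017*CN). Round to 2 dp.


delay = 10^(1.77 - 0.017*CN)
Exponent = 1.77 - 0.017*53.7 = 0.8571
delay = 10^0.8571 = 7.20 ms


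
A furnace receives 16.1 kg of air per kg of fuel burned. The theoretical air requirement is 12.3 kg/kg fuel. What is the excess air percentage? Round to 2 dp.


Excess air = actual - stoichiometric = 16.1 - 12.3 = 3.80 kg/kg fuel
Excess air % = (excess / stoich) * 100 = (3.80 / 12.3) * 100 = 30.89%


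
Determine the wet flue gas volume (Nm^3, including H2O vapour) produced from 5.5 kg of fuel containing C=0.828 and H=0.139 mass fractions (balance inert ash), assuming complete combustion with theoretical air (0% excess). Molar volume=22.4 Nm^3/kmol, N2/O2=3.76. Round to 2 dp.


Per kg fuel: CO2 = (C/12 kmol)*22.4 = (0.828/12)*22.4 = 1.54560 Nm^3
Per kg fuel: H2O = (H/2 kmol)*22.4 = (0.139/2)*22.4 = 1.55680 Nm^3
O2 needed per kg fuel = C/12 + H/4 = 0.828/12 + 0.139/4 = 0.10375000 kmol
Per kg fuel: N2 = O2*3.76*22.4 = 0.10375000*3.76*22.4 = 8.73824 Nm^3
Total per kg = 1.54560 + 1.55680 + 8.73824 = 11.84064 Nm^3
Total = 11.84064 * 5.5 = 65.12 Nm^3


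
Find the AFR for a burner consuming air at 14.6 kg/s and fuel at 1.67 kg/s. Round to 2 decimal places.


AFR = m_air / m_fuel
AFR = 14.6 / 1.67 = 8.74


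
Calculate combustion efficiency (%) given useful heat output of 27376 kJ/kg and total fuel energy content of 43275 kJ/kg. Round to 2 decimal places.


Efficiency = (Q_useful / Q_fuel) * 100
Efficiency = (27376 / 43275) * 100
Efficiency = 0.6326 * 100 = 63.26%


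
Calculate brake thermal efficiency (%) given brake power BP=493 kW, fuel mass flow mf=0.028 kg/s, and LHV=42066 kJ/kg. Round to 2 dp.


eta_BTE = (BP / (mf * LHV)) * 100
Denominator = 0.028 * 42066 = 1177.8480 kW
eta_BTE = (493 / 1177.8480) * 100 = 41.86%


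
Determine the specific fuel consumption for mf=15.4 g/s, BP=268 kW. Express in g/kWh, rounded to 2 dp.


SFC = (mf / BP) * 3600
Rate = 15.4 / 268 = 0.057463 g/(s*kW)
SFC = 0.057463 * 3600 = 206.87 g/kWh


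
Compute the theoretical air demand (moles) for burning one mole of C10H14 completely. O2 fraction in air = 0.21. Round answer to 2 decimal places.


Balanced combustion: C10H14 + 13.5 O2 -> 10 CO2 + 7 H2O
O2 needed = C + H/4 = 10 + 14/4 = 13.50 moles
Air moles = O2 / 0.21 = 13.50 / 0.21 = 64.29 moles air


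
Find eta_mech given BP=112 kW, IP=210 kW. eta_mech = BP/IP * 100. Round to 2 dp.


eta_mech = (BP / IP) * 100
Ratio = 112 / 210 = 0.5333
eta_mech = 0.5333 * 100 = 53.33%


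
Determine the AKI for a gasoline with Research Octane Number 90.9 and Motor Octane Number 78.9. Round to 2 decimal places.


AKI = (RON + MON) / 2
AKI = (90.9 + 78.9) / 2
AKI = 169.8 / 2 = 84.90


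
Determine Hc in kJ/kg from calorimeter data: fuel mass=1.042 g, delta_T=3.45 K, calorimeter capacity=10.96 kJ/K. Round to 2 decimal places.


Hc = C_cal * delta_T / m_fuel
Q_released = 10.96 * 3.45 = 37.8120 kJ
m_fuel = 1.042 g = 1.042/1000 kg = 0.001042 kg
Hc = 37.8120 / 0.001042 = 36287.91 kJ/kg


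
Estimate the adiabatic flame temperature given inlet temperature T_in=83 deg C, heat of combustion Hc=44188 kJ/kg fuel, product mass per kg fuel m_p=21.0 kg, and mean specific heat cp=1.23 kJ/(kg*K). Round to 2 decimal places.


T_ad = T_in + Hc / (m_p * cp)
Denominator = 21.0 * 1.23 = 25.8300
Temperature rise = 44188 / 25.8300 = 1710.72 K
T_ad = 83 + 1710.72 = 1793.72 deg C


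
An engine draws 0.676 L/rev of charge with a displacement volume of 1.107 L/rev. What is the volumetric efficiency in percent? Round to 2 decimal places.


eta_v = (V_actual / V_disp) * 100
Ratio = 0.676 / 1.107 = 0.6107
eta_v = 0.6107 * 100 = 61.07%


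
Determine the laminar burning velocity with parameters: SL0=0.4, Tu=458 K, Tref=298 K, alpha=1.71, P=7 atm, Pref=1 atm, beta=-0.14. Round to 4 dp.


SL = SL0 * (Tu/Tref)^alpha * (P/Pref)^beta
T ratio = 458/298 = 1.53691275
(T ratio)^alpha = 1.53691275^1.71 = 2.085308
(P/Pref)^beta = 7^(-0.14) = 0.761529
SL = 0.4 * 2.085308 * 0.761529 = 0.6352 m/s


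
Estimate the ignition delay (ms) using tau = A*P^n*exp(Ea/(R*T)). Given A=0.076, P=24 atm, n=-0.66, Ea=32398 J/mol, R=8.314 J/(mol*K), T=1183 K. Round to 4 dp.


tau = A * P^n * exp(Ea/(R*T))
P^n = 24^(-0.66) = 0.12276105
Ea/(R*T) = 32398/(8.314*1183) = 3.293999
exp(Ea/(R*T)) = 26.950418
tau = 0.076 * 0.12276105 * 26.950418 = 0.2514 ms


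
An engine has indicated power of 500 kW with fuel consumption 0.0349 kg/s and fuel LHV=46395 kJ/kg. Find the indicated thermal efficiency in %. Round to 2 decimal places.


eta_ith = (IP / (mf * LHV)) * 100
Denominator = 0.0349 * 46395 = 1619.1855 kW
eta_ith = (500 / 1619.1855) * 100 = 30.88%


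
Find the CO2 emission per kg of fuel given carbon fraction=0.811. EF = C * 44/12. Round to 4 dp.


EF = C_frac * (M_CO2 / M_C)
EF = 0.811 * (44/12)
EF = 0.811 * 3.666667 = 2.9737 kg_CO2/kg_fuel


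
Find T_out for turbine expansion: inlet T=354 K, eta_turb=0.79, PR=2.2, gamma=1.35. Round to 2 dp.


T_out = T_in * (1 - eta * (1 - PR^(-(gamma-1)/gamma)))
Exponent = -(1.35-1)/1.35 = -0.25925926
PR^exp = 2.2^(-0.25925926) = 0.81512413
Factor = 1 - 0.79*(1 - 0.81512413) = 0.85394806
T_out = 354 * 0.85394806 = 302.30 K


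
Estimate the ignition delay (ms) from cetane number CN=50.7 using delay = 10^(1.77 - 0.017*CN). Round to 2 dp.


delay = 10^(1.77 - 0.017*CN)
Exponent = 1.77 - 0.017*50.7 = 0.9081
delay = 10^0.9081 = 8.09 ms


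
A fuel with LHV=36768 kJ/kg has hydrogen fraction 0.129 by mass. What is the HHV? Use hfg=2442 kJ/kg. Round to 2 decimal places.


HHV = LHV + hfg * 9 * H
Water addition = 2442 * 9 * 0.129 = 2835.162 kJ/kg
HHV = 36768 + 2835.162 = 39603.16 kJ/kg


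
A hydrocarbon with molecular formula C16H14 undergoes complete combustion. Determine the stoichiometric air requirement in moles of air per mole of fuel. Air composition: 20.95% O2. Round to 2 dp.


Balanced combustion: C16H14 + 19.5 O2 -> 16 CO2 + 7 H2O
O2 needed = C + H/4 = 16 + 14/4 = 19.50 moles
Air moles = O2 / 0.2095 = 19.50 / 0.2095 = 93.08 moles air


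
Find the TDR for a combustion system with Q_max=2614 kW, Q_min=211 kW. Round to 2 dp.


TDR = Q_max / Q_min
TDR = 2614 / 211 = 12.39


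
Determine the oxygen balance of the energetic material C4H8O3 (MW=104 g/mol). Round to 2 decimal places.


OB = -1600 * (2C + H/2 - O) / MW
Inner = 2*4 + 8/2 - 3 = 9.00
OB = -1600 * 9.00 / 104 = -138.46%


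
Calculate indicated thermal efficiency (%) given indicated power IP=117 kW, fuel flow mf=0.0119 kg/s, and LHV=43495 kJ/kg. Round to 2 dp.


eta_ith = (IP / (mf * LHV)) * 100
Denominator = 0.0119 * 43495 = 517.5905 kW
eta_ith = (117 / 517.5905) * 100 = 22.60%


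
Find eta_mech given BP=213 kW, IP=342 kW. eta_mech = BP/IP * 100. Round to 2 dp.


eta_mech = (BP / IP) * 100
Ratio = 213 / 342 = 0.6228
eta_mech = 0.6228 * 100 = 62.28%


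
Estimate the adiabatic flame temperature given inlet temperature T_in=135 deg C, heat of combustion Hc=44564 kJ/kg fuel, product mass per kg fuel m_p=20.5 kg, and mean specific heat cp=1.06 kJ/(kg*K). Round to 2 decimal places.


T_ad = T_in + Hc / (m_p * cp)
Denominator = 20.5 * 1.06 = 21.7300
Temperature rise = 44564 / 21.7300 = 2050.81 K
T_ad = 135 + 2050.81 = 2185.81 deg C


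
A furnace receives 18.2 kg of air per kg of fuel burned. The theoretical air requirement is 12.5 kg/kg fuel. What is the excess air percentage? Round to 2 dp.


Excess air = actual - stoichiometric = 18.2 - 12.5 = 5.70 kg/kg fuel
Excess air % = (excess / stoich) * 100 = (5.70 / 12.5) * 100 = 45.60%


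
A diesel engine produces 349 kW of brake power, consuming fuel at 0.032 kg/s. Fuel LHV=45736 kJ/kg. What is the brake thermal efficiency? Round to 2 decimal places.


eta_BTE = (BP / (mf * LHV)) * 100
Denominator = 0.032 * 45736 = 1463.5520 kW
eta_BTE = (349 / 1463.5520) * 100 = 23.85%


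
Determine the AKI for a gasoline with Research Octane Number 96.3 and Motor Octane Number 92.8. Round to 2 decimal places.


AKI = (RON + MON) / 2
AKI = (96.3 + 92.8) / 2
AKI = 189.1 / 2 = 94.55


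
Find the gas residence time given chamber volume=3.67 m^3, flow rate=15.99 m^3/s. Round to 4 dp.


tau = V / Q_flow
tau = 3.67 / 15.99 = 0.2295 s


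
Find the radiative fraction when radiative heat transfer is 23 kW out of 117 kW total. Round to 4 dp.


f_rad = Q_rad / Q_total
f_rad = 23 / 117 = 0.1966


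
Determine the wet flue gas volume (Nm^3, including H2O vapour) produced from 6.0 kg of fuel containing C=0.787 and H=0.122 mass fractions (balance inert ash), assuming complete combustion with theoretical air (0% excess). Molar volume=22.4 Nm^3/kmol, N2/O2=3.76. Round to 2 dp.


Per kg fuel: CO2 = (C/12 kmol)*22.4 = (0.787/12)*22.4 = 1.46907 Nm^3
Per kg fuel: H2O = (H/2 kmol)*22.4 = (0.122/2)*22.4 = 1.36640 Nm^3
O2 needed per kg fuel = C/12 + H/4 = 0.787/12 + 0.122/4 = 0.09608333 kmol
Per kg fuel: N2 = O2*3.76*22.4 = 0.09608333*3.76*22.4 = 8.09252 Nm^3
Total per kg = 1.46907 + 1.36640 + 8.09252 = 10.92799 Nm^3
Total = 10.92799 * 6.0 = 65.57 Nm^3


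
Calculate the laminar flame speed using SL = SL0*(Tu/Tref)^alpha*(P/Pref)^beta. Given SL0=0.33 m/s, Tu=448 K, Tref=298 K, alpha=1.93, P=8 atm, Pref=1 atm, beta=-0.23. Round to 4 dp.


SL = SL0 * (Tu/Tref)^alpha * (P/Pref)^beta
T ratio = 448/298 = 1.50335570
(T ratio)^alpha = 1.50335570^1.93 = 2.196490
(P/Pref)^beta = 8^(-0.23) = 0.619854
SL = 0.33 * 2.196490 * 0.619854 = 0.4493 m/s


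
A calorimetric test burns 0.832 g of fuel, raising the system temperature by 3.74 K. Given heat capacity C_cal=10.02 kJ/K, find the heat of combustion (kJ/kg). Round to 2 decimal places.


Hc = C_cal * delta_T / m_fuel
Q_released = 10.02 * 3.74 = 37.4748 kJ
m_fuel = 0.832 g = 0.832/1000 kg = 0.000832 kg
Hc = 37.4748 / 0.000832 = 45041.83 kJ/kg


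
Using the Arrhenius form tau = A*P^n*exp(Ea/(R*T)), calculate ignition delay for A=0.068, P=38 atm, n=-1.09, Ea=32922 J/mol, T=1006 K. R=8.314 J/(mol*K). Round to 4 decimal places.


tau = A * P^n * exp(Ea/(R*T))
P^n = 38^(-1.09) = 0.01896863
Ea/(R*T) = 32922/(8.314*1006) = 3.936210
exp(Ea/(R*T)) = 51.224070
tau = 0.068 * 0.01896863 * 51.224070 = 0.0661 ms


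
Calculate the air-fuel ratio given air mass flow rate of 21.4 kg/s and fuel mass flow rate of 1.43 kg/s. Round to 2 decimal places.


AFR = m_air / m_fuel
AFR = 21.4 / 1.43 = 14.97


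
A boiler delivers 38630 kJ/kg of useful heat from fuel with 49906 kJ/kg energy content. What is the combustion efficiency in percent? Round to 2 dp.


Efficiency = (Q_useful / Q_fuel) * 100
Efficiency = (38630 / 49906) * 100
Efficiency = 0.7741 * 100 = 77.41%


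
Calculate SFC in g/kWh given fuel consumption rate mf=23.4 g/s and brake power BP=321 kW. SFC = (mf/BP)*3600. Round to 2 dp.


SFC = (mf / BP) * 3600
Rate = 23.4 / 321 = 0.072897 g/(s*kW)
SFC = 0.072897 * 3600 = 262.43 g/kWh


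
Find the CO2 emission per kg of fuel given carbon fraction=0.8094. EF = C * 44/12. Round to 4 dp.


EF = C_frac * (M_CO2 / M_C)
EF = 0.8094 * (44/12)
EF = 0.8094 * 3.666667 = 2.9678 kg_CO2/kg_fuel


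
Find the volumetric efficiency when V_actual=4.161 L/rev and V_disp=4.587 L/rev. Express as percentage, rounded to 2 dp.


eta_v = (V_actual / V_disp) * 100
Ratio = 4.161 / 4.587 = 0.9071
eta_v = 0.9071 * 100 = 90.71%


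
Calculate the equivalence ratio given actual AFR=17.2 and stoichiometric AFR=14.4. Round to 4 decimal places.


phi = AFR_stoich / AFR_actual
phi = 14.4 / 17.2 = 0.8372


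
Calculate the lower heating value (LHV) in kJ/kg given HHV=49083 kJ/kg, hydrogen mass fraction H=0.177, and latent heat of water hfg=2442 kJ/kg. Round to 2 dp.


LHV = HHV - hfg * 9 * H
Water correction = 2442 * 9 * 0.177 = 3890.106 kJ/kg
LHV = 49083 - 3890.106 = 45192.89 kJ/kg


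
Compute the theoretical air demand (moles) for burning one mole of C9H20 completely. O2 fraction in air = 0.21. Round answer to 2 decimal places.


Balanced combustion: C9H20 + 14 O2 -> 9 CO2 + 10 H2O
O2 needed = C + H/4 = 9 + 20/4 = 14.00 moles
Air moles = O2 / 0.21 = 14.00 / 0.21 = 66.67 moles air


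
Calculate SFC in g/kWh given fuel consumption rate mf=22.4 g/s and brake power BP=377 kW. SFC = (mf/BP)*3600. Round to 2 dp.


SFC = (mf / BP) * 3600
Rate = 22.4 / 377 = 0.059416 g/(s*kW)
SFC = 0.059416 * 3600 = 213.90 g/kWh


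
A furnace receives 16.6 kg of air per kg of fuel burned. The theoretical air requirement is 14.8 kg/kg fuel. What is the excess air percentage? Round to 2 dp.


Excess air = actual - stoichiometric = 16.6 - 14.8 = 1.80 kg/kg fuel
Excess air % = (excess / stoich) * 100 = (1.80 / 14.8) * 100 = 12.16%


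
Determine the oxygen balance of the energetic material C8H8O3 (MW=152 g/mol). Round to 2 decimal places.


OB = -1600 * (2C + H/2 - O) / MW
Inner = 2*8 + 8/2 - 3 = 17.00
OB = -1600 * 17.00 / 152 = -178.95%


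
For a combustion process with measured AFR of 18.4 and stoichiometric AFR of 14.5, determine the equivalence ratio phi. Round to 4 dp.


phi = AFR_stoich / AFR_actual
phi = 14.5 / 18.4 = 0.7880


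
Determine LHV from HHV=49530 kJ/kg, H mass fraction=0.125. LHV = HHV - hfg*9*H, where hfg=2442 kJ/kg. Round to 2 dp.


LHV = HHV - hfg * 9 * H
Water correction = 2442 * 9 * 0.125 = 2747.250 kJ/kg
LHV = 49530 - 2747.250 = 46782.75 kJ/kg


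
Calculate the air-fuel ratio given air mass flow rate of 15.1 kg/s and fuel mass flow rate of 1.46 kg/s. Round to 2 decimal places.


AFR = m_air / m_fuel
AFR = 15.1 / 1.46 = 10.34


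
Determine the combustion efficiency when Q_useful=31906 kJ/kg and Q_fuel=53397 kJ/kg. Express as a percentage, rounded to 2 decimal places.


Efficiency = (Q_useful / Q_fuel) * 100
Efficiency = (31906 / 53397) * 100
Efficiency = 0.5975 * 100 = 59.75%


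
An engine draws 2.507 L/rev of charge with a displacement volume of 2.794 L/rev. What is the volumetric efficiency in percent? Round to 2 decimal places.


eta_v = (V_actual / V_disp) * 100
Ratio = 2.507 / 2.794 = 0.8973
eta_v = 0.8973 * 100 = 89.73%


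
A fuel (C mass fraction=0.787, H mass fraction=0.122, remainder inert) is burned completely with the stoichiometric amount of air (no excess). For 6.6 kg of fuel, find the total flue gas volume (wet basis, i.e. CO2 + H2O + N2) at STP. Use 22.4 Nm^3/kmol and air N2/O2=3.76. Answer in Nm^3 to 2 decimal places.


Per kg fuel: CO2 = (C/12 kmol)*22.4 = (0.787/12)*22.4 = 1.46907 Nm^3
Per kg fuel: H2O = (H/2 kmol)*22.4 = (0.122/2)*22.4 = 1.36640 Nm^3
O2 needed per kg fuel = C/12 + H/4 = 0.787/12 + 0.122/4 = 0.09608333 kmol
Per kg fuel: N2 = O2*3.76*22.4 = 0.09608333*3.76*22.4 = 8.09252 Nm^3
Total per kg = 1.46907 + 1.36640 + 8.09252 = 10.92799 Nm^3
Total = 10.92799 * 6.6 = 72.12 Nm^3


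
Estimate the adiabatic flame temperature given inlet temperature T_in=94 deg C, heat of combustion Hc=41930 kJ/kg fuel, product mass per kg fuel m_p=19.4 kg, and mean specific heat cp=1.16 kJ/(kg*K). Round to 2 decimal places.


T_ad = T_in + Hc / (m_p * cp)
Denominator = 19.4 * 1.16 = 22.5040
Temperature rise = 41930 / 22.5040 = 1863.22 K
T_ad = 94 + 1863.22 = 1957.22 deg C


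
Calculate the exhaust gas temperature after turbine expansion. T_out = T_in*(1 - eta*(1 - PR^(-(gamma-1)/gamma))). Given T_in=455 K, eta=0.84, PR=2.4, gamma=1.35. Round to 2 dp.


T_out = T_in * (1 - eta * (1 - PR^(-(gamma-1)/gamma)))
Exponent = -(1.35-1)/1.35 = -0.25925926
PR^exp = 2.4^(-0.25925926) = 0.79694200
Factor = 1 - 0.84*(1 - 0.79694200) = 0.82943128
T_out = 455 * 0.82943128 = 377.39 K
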